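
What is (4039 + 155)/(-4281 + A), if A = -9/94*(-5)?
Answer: -131412/134123 ≈ -0.97979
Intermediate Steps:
A = 45/94 (A = -9*1/94*(-5) = -9/94*(-5) = 45/94 ≈ 0.47872)
(4039 + 155)/(-4281 + A) = (4039 + 155)/(-4281 + 45/94) = 4194/(-402369/94) = 4194*(-94/402369) = -131412/134123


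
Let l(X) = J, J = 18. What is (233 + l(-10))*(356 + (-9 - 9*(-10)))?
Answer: 109687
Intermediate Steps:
l(X) = 18
(233 + l(-10))*(356 + (-9 - 9*(-10))) = (233 + 18)*(356 + (-9 - 9*(-10))) = 251*(356 + (-9 + 90)) = 251*(356 + 81) = 251*437 = 109687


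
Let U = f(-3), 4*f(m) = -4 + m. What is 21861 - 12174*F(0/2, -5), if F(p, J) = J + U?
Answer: 208071/2 ≈ 1.0404e+5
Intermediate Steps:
f(m) = -1 + m/4 (f(m) = (-4 + m)/4 = -1 + m/4)
U = -7/4 (U = -1 + (¼)*(-3) = -1 - ¾ = -7/4 ≈ -1.7500)
F(p, J) = -7/4 + J (F(p, J) = J - 7/4 = -7/4 + J)
21861 - 12174*F(0/2, -5) = 21861 - 12174*(-7/4 - 5) = 21861 - 12174*(-27)/4 = 21861 - 1*(-164349/2) = 21861 + 164349/2 = 208071/2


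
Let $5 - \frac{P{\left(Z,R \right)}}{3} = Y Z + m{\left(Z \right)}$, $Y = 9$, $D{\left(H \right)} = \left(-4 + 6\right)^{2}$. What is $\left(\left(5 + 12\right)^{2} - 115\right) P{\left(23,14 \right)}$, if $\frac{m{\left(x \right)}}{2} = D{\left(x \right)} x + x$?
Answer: $-225504$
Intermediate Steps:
$D{\left(H \right)} = 4$ ($D{\left(H \right)} = 2^{2} = 4$)
$m{\left(x \right)} = 10 x$ ($m{\left(x \right)} = 2 \left(4 x + x\right) = 2 \cdot 5 x = 10 x$)
$P{\left(Z,R \right)} = 15 - 57 Z$ ($P{\left(Z,R \right)} = 15 - 3 \left(9 Z + 10 Z\right) = 15 - 3 \cdot 19 Z = 15 - 57 Z$)
$\left(\left(5 + 12\right)^{2} - 115\right) P{\left(23,14 \right)} = \left(\left(5 + 12\right)^{2} - 115\right) \left(15 - 1311\right) = \left(17^{2} - 115\right) \left(15 - 1311\right) = \left(289 - 115\right) \left(-1296\right) = 174 \left(-1296\right) = -225504$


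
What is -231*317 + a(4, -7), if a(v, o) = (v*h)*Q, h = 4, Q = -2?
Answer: -73259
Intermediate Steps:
a(v, o) = -8*v (a(v, o) = (v*4)*(-2) = (4*v)*(-2) = -8*v)
-231*317 + a(4, -7) = -231*317 - 8*4 = -73227 - 32 = -73259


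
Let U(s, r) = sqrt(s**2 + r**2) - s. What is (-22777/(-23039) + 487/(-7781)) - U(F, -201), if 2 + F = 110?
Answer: 19526785416/179266459 - 3*sqrt(5785) ≈ -119.25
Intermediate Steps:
F = 108 (F = -2 + 110 = 108)
U(s, r) = sqrt(r**2 + s**2) - s
(-22777/(-23039) + 487/(-7781)) - U(F, -201) = (-22777/(-23039) + 487/(-7781)) - (sqrt((-201)**2 + 108**2) - 1*108) = (-22777*(-1/23039) + 487*(-1/7781)) - (sqrt(40401 + 11664) - 108) = (22777/23039 - 487/7781) - (sqrt(52065) - 108) = 166007844/179266459 - (3*sqrt(5785) - 108) = 166007844/179266459 - (-108 + 3*sqrt(5785)) = 166007844/179266459 + (108 - 3*sqrt(5785)) = 19526785416/179266459 - 3*sqrt(5785)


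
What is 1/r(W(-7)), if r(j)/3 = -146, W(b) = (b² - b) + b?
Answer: -1/438 ≈ -0.0022831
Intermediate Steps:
W(b) = b²
r(j) = -438 (r(j) = 3*(-146) = -438)
1/r(W(-7)) = 1/(-438) = -1/438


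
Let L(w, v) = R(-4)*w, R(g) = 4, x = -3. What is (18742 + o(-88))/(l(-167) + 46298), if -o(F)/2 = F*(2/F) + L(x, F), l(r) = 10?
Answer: 3127/7718 ≈ 0.40516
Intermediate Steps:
L(w, v) = 4*w
o(F) = 20 (o(F) = -2*(F*(2/F) + 4*(-3)) = -2*(2 - 12) = -2*(-10) = 20)
(18742 + o(-88))/(l(-167) + 46298) = (18742 + 20)/(10 + 46298) = 18762/46308 = 18762*(1/46308) = 3127/7718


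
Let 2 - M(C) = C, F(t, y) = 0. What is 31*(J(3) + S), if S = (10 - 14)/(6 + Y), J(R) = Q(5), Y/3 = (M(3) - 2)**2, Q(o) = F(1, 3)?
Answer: -124/33 ≈ -3.7576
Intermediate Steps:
M(C) = 2 - C
Q(o) = 0
Y = 27 (Y = 3*((2 - 1*3) - 2)**2 = 3*((2 - 3) - 2)**2 = 3*(-1 - 2)**2 = 3*(-3)**2 = 3*9 = 27)
J(R) = 0
S = -4/33 (S = (10 - 14)/(6 + 27) = -4/33 ≈ -0.12121)
31*(J(3) + S) = 31*(0 - 4/33) = 31*(-4/33) = -124/33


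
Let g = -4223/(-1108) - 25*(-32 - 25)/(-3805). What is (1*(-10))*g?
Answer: -14489615/421594 ≈ -34.369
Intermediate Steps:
g = 2897923/843188 (g = -4223*(-1/1108) - 25*(-57)*(-1/3805) = 4223/1108 + 1425*(-1/3805) = 4223/1108 - 285/761 = 2897923/843188 ≈ 3.4369)
(1*(-10))*g = (1*(-10))*(2897923/843188) = -10*2897923/843188 = -14489615/421594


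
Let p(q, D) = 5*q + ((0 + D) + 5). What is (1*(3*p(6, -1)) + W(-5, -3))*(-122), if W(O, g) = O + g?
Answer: -11468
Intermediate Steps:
p(q, D) = 5 + D + 5*q (p(q, D) = 5*q + (D + 5) = 5*q + (5 + D) = 5 + D + 5*q)
(1*(3*p(6, -1)) + W(-5, -3))*(-122) = (1*(3*(5 - 1 + 5*6)) + (-5 - 3))*(-122) = (1*(3*(5 - 1 + 30)) - 8)*(-122) = (1*(3*34) - 8)*(-122) = (1*102 - 8)*(-122) = (102 - 8)*(-122) = 94*(-122) = -11468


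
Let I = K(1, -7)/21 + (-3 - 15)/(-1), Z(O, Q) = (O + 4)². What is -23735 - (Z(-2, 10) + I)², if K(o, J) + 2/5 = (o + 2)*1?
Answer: -267074704/11025 ≈ -24224.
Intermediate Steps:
K(o, J) = 8/5 + o (K(o, J) = -⅖ + (o + 2)*1 = -⅖ + (2 + o)*1 = -⅖ + (2 + o) = 8/5 + o)
Z(O, Q) = (4 + O)²
I = 1903/105 (I = (8/5 + 1)/21 + (-3 - 15)/(-1) = (13/5)*(1/21) - 18*(-1) = 13/105 + 18 = 1903/105 ≈ 18.124)
-23735 - (Z(-2, 10) + I)² = -23735 - ((4 - 2)² + 1903/105)² = -23735 - (2² + 1903/105)² = -23735 - (4 + 1903/105)² = -23735 - (2323/105)² = -23735 - 1*5396329/11025 = -23735 - 5396329/11025 = -267074704/11025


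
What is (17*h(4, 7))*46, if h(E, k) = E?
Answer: 3128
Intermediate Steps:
(17*h(4, 7))*46 = (17*4)*46 = 68*46 = 3128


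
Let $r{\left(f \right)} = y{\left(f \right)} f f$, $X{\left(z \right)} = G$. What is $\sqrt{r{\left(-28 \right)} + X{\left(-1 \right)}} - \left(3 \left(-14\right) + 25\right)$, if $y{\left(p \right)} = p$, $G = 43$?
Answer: $17 + i \sqrt{21909} \approx 17.0 + 148.02 i$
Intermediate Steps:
$X{\left(z \right)} = 43$
$r{\left(f \right)} = f^{3}$ ($r{\left(f \right)} = f f f = f^{2} f = f^{3}$)
$\sqrt{r{\left(-28 \right)} + X{\left(-1 \right)}} - \left(3 \left(-14\right) + 25\right) = \sqrt{\left(-28\right)^{3} + 43} - \left(3 \left(-14\right) + 25\right) = \sqrt{-21952 + 43} - \left(-42 + 25\right) = \sqrt{-21909} - -17 = i \sqrt{21909} + 17 = 17 + i \sqrt{21909}$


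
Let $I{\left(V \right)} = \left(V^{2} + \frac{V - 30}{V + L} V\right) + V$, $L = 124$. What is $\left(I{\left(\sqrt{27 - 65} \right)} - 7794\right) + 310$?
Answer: $\frac{4 \left(- 1857 \sqrt{38} + 233201 i\right)}{\sqrt{38} - 124 i} \approx -7522.4 + 4.6919 i$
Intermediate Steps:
$I{\left(V \right)} = V + V^{2} + \frac{V \left(-30 + V\right)}{124 + V}$ ($I{\left(V \right)} = \left(V^{2} + \frac{V - 30}{V + 124} V\right) + V = \left(V^{2} + \frac{-30 + V}{124 + V} V\right) + V = \left(V^{2} + \frac{V \left(-30 + V\right)}{124 + V}\right) + V = V + V^{2} + \frac{V \left(-30 + V\right)}{124 + V}$)
$\left(I{\left(\sqrt{27 - 65} \right)} - 7794\right) + 310 = \left(\frac{\sqrt{27 - 65} \left(94 + \left(\sqrt{27 - 65}\right)^{2} + 126 \sqrt{27 - 65}\right)}{124 + \sqrt{27 - 65}} - 7794\right) + 310 = \left(\frac{\sqrt{-38} \left(94 + \left(\sqrt{-38}\right)^{2} + 126 \sqrt{-38}\right)}{124 + \sqrt{-38}} - 7794\right) + 310 = \left(\frac{i \sqrt{38} \left(94 + \left(i \sqrt{38}\right)^{2} + 126 i \sqrt{38}\right)}{124 + i \sqrt{38}} - 7794\right) + 310 = \left(\frac{i \sqrt{38} \left(94 - 38 + 126 i \sqrt{38}\right)}{124 + i \sqrt{38}} - 7794\right) + 310 = \left(\frac{i \sqrt{38} \left(56 + 126 i \sqrt{38}\right)}{124 + i \sqrt{38}} - 7794\right) + 310 = \left(-7794 + \frac{i \sqrt{38} \left(56 + 126 i \sqrt{38}\right)}{124 + i \sqrt{38}}\right) + 310 = -7484 + \frac{i \sqrt{38} \left(56 + 126 i \sqrt{38}\right)}{124 + i \sqrt{38}}$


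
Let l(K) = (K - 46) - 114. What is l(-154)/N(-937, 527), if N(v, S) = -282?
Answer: 157/141 ≈ 1.1135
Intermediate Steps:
l(K) = -160 + K (l(K) = (-46 + K) - 114 = -160 + K)
l(-154)/N(-937, 527) = (-160 - 154)/(-282) = -314*(-1/282) = 157/141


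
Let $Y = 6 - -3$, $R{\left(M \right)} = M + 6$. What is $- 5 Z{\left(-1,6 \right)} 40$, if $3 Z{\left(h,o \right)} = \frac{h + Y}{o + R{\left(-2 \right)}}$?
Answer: $- \frac{160}{3} \approx -53.333$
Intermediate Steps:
$R{\left(M \right)} = 6 + M$
$Y = 9$ ($Y = 6 + 3 = 9$)
$Z{\left(h,o \right)} = \frac{9 + h}{3 \left(4 + o\right)}$ ($Z{\left(h,o \right)} = \frac{\left(h + 9\right) \frac{1}{o + \left(6 - 2\right)}}{3} = \frac{\left(9 + h\right) \frac{1}{o + 4}}{3} = \frac{\left(9 + h\right) \frac{1}{4 + o}}{3} = \frac{\frac{1}{4 + o} \left(9 + h\right)}{3} = \frac{9 + h}{3 \left(4 + o\right)}$)
$- 5 Z{\left(-1,6 \right)} 40 = - 5 \frac{9 - 1}{3 \left(4 + 6\right)} 40 = - 5 \cdot \frac{1}{3} \cdot \frac{1}{10} \cdot 8 \cdot 40 = \left(-5\right) \frac{4}{15} \cdot 40 = \left(- \frac{4}{3}\right) 40 = - \frac{160}{3}$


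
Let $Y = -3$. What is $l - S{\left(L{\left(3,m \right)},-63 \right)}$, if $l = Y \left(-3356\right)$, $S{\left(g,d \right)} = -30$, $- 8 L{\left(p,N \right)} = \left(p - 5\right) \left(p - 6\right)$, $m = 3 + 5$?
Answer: $10098$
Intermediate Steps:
$m = 8$
$L{\left(p,N \right)} = - \frac{\left(-6 + p\right) \left(-5 + p\right)}{8}$ ($L{\left(p,N \right)} = - \frac{\left(p - 5\right) \left(p - 6\right)}{8} = - \frac{\left(-5 + p\right) \left(-6 + p\right)}{8} = - \frac{\left(-6 + p\right) \left(-5 + p\right)}{8}$)
$l = 10068$ ($l = \left(-3\right) \left(-3356\right) = 10068$)
$l - S{\left(L{\left(3,m \right)},-63 \right)} = 10068 - -30 = 10068 + 30 = 10098$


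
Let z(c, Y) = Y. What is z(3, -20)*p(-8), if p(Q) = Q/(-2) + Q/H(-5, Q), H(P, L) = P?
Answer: -112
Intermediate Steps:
p(Q) = -7*Q/10 (p(Q) = Q/(-2) + Q/(-5) = Q*(-½) + Q*(-⅕) = -Q/2 - Q/5 = -7*Q/10)
z(3, -20)*p(-8) = -(-14)*(-8) = -20*28/5 = -112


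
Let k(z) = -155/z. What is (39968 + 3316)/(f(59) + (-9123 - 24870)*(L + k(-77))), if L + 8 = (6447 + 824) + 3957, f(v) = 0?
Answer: -1110956/9791060445 ≈ -0.00011347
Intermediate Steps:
L = 11220 (L = -8 + ((6447 + 824) + 3957) = -8 + (7271 + 3957) = -8 + 11228 = 11220)
(39968 + 3316)/(f(59) + (-9123 - 24870)*(L + k(-77))) = (39968 + 3316)/(0 + (-9123 - 24870)*(11220 - 155/(-77))) = 43284/(0 - 33993*(11220 - 155*(-1/77))) = 43284/(0 - 33993*(11220 + 155/77)) = 43284/(0 - 33993*864095/77) = 43284/(0 - 29373181335/77) = 43284/(-29373181335/77) = 43284*(-77/29373181335) = -1110956/9791060445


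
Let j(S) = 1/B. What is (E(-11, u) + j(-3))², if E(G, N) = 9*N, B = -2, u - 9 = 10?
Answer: 116281/4 ≈ 29070.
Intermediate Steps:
u = 19 (u = 9 + 10 = 19)
j(S) = -½ (j(S) = 1/(-2) = -½)
(E(-11, u) + j(-3))² = (9*19 - ½)² = (171 - ½)² = (341/2)² = 116281/4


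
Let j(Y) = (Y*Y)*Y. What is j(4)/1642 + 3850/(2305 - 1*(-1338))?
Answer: 3277426/2990903 ≈ 1.0958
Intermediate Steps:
j(Y) = Y**3 (j(Y) = Y**2*Y = Y**3)
j(4)/1642 + 3850/(2305 - 1*(-1338)) = 4**3/1642 + 3850/(2305 - 1*(-1338)) = 64*(1/1642) + 3850/(2305 + 1338) = 32/821 + 3850/3643 = 3277426/2990903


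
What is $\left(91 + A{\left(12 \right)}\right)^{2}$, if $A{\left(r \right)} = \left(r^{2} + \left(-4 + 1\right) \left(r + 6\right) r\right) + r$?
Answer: $160801$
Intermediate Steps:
$A{\left(r \right)} = r + r^{2} + r \left(-18 - 3 r\right)$ ($A{\left(r \right)} = \left(r^{2} + - 3 \left(6 + r\right) r\right) + r = \left(r^{2} + \left(-18 - 3 r\right) r\right) + r = \left(r^{2} + r \left(-18 - 3 r\right)\right) + r = r + r^{2} + r \left(-18 - 3 r\right)$)
$\left(91 + A{\left(12 \right)}\right)^{2} = \left(91 - 12 \left(17 + 2 \cdot 12\right)\right)^{2} = \left(91 - 12 \left(17 + 24\right)\right)^{2} = \left(91 - 12 \cdot 41\right)^{2} = \left(91 - 492\right)^{2} = \left(-401\right)^{2} = 160801$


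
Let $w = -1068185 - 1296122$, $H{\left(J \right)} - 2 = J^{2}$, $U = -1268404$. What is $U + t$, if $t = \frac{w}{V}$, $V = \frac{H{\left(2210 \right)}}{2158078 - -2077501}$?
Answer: $- \frac{16209223591961}{4884102} \approx -3.3188 \cdot 10^{6}$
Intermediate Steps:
$H{\left(J \right)} = 2 + J^{2}$
$V = \frac{4884102}{4235579}$ ($V = \frac{2 + 2210^{2}}{2158078 - -2077501} = \frac{2 + 4884100}{2158078 + 2077501} = \frac{4884102}{4235579} \approx 1.1531$)
$w = -2364307$ ($w = -1068185 - 1296122 = -2364307$)
$t = - \frac{10014209078753}{4884102}$ ($t = - \frac{2364307}{\frac{4884102}{4235579}} = \left(-2364307\right) \frac{4235579}{4884102} = - \frac{10014209078753}{4884102} \approx -2.0504 \cdot 10^{6}$)
$U + t = -1268404 - \frac{10014209078753}{4884102} = - \frac{16209223591961}{4884102}$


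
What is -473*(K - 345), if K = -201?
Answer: 258258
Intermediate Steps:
-473*(K - 345) = -473*(-201 - 345) = -473*(-546) = 258258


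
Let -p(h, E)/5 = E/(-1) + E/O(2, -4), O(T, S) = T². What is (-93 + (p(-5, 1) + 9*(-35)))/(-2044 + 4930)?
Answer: -539/3848 ≈ -0.14007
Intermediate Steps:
p(h, E) = 15*E/4 (p(h, E) = -5*(E/(-1) + E/(2²)) = -5*(E*(-1) + E/4) = -5*(-E + E*(¼)) = -5*(-E + E/4) = -(-15)*E/4 = 15*E/4)
(-93 + (p(-5, 1) + 9*(-35)))/(-2044 + 4930) = (-93 + ((15/4)*1 + 9*(-35)))/(-2044 + 4930) = (-93 + (15/4 - 315))/2886 = (-93 - 1245/4)*(1/2886) = -1617/4*1/2886 = -539/3848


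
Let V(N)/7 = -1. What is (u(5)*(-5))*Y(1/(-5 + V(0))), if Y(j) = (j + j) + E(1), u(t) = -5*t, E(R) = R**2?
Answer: 625/6 ≈ 104.17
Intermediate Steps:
V(N) = -7 (V(N) = 7*(-1) = -7)
Y(j) = 1 + 2*j (Y(j) = (j + j) + 1**2 = 2*j + 1 = 1 + 2*j)
(u(5)*(-5))*Y(1/(-5 + V(0))) = (-5*5*(-5))*(1 + 2/(-5 - 7)) = (-25*(-5))*(1 + 2/(-12)) = 125*(1 + 2*(-1/12)) = 125*(1 - 1/6) = 125*(5/6) = 625/6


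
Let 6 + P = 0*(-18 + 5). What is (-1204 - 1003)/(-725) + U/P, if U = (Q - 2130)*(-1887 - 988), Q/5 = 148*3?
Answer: 31267832/725 ≈ 43128.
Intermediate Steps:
Q = 2220 (Q = 5*(148*3) = 5*444 = 2220)
P = -6 (P = -6 + 0*(-18 + 5) = -6 + 0*(-13) = -6 + 0 = -6)
U = -258750 (U = (2220 - 2130)*(-1887 - 988) = 90*(-2875) = -258750)
(-1204 - 1003)/(-725) + U/P = (-1204 - 1003)/(-725) - 258750/(-6) = -2207*(-1/725) - 258750*(-⅙) = 2207/725 + 43125 = 31267832/725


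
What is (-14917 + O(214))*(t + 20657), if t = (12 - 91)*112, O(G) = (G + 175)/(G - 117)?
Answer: -17082427040/97 ≈ -1.7611e+8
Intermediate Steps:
O(G) = (175 + G)/(-117 + G)
t = -8848 (t = -79*112 = -8848)
(-14917 + O(214))*(t + 20657) = (-14917 + (175 + 214)/(-117 + 214))*(-8848 + 20657) = (-14917 + 389/97)*11809 = -1446560/97*11809 = -17082427040/97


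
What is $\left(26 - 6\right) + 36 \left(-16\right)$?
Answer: $-556$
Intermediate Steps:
$\left(26 - 6\right) + 36 \left(-16\right) = \left(26 - 6\right) - 576 = 20 - 576 = -556$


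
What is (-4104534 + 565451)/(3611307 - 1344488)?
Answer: -3539083/2266819 ≈ -1.5613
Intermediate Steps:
(-4104534 + 565451)/(3611307 - 1344488) = -3539083/2266819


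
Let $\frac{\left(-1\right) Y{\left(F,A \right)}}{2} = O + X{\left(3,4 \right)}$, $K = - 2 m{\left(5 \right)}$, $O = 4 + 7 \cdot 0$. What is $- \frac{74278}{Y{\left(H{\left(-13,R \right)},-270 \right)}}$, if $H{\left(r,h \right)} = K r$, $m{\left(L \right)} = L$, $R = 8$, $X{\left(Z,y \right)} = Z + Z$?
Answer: $\frac{37139}{10} \approx 3713.9$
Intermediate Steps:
$X{\left(Z,y \right)} = 2 Z$
$O = 4$ ($O = 4 + 0 = 4$)
$K = -10$ ($K = \left(-2\right) 5 = -10$)
$H{\left(r,h \right)} = - 10 r$
$Y{\left(F,A \right)} = -20$ ($Y{\left(F,A \right)} = - 2 \left(4 + 2 \cdot 3\right) = - 2 \left(4 + 6\right) = \left(-2\right) 10 = -20$)
$- \frac{74278}{Y{\left(H{\left(-13,R \right)},-270 \right)}} = - \frac{74278}{-20} = \left(-74278\right) \left(- \frac{1}{20}\right) = \frac{37139}{10}$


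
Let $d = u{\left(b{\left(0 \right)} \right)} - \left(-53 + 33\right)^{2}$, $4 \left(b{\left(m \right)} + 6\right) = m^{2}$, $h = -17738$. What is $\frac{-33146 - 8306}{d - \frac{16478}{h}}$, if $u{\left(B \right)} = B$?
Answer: $\frac{52519684}{513225} \approx 102.33$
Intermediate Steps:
$b{\left(m \right)} = -6 + \frac{m^{2}}{4}$
$d = -406$ ($d = \left(-6 + \frac{0^{2}}{4}\right) - \left(-53 + 33\right)^{2} = \left(-6 + \frac{1}{4} \cdot 0\right) - \left(-20\right)^{2} = \left(-6 + 0\right) - 400 = -6 - 400 = -406$)
$\frac{-33146 - 8306}{d - \frac{16478}{h}} = \frac{-33146 - 8306}{-406 - \frac{16478}{-17738}} = - \frac{41452}{-406 - - \frac{1177}{1267}} = - \frac{41452}{-406 + \frac{1177}{1267}} = - \frac{41452}{- \frac{513225}{1267}} = \left(-41452\right) \left(- \frac{1267}{513225}\right) = \frac{52519684}{513225}$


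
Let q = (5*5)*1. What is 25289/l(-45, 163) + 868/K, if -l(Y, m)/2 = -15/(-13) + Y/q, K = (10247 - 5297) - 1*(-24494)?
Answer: 12099919613/618324 ≈ 19569.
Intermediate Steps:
q = 25 (q = 25*1 = 25)
K = 29444 (K = 4950 + 24494 = 29444)
l(Y, m) = -30/13 - 2*Y/25 (l(Y, m) = -2*(-15/(-13) + Y/25) = -2*(-15*(-1/13) + Y*(1/25)) = -2*(15/13 + Y/25) = -30/13 - 2*Y/25)
25289/l(-45, 163) + 868/K = 25289/(-30/13 - 2/25*(-45)) + 868/29444 = 25289/(-30/13 + 18/5) + 868*(1/29444) = 25289/(84/65) + 217/7361 = 25289*(65/84) + 217/7361 = 1643785/84 + 217/7361 = 12099919613/618324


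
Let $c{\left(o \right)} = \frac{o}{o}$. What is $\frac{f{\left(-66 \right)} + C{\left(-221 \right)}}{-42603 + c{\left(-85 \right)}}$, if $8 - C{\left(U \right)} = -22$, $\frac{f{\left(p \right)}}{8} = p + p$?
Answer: $\frac{513}{21301} \approx 0.024083$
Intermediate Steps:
$f{\left(p \right)} = 16 p$ ($f{\left(p \right)} = 8 \left(p + p\right) = 8 \cdot 2 p = 16 p$)
$C{\left(U \right)} = 30$ ($C{\left(U \right)} = 8 - -22 = 8 + 22 = 30$)
$c{\left(o \right)} = 1$
$\frac{f{\left(-66 \right)} + C{\left(-221 \right)}}{-42603 + c{\left(-85 \right)}} = \frac{16 \left(-66\right) + 30}{-42603 + 1} = \frac{-1056 + 30}{-42602} = \left(-1026\right) \left(- \frac{1}{42602}\right) = \frac{513}{21301}$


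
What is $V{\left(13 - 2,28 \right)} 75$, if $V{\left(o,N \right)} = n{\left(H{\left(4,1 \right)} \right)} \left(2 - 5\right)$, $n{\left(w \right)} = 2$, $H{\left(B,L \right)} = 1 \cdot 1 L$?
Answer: $-450$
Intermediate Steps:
$H{\left(B,L \right)} = L$ ($H{\left(B,L \right)} = 1 L = L$)
$V{\left(o,N \right)} = -6$ ($V{\left(o,N \right)} = 2 \left(2 - 5\right) = 2 \left(-3\right) = -6$)
$V{\left(13 - 2,28 \right)} 75 = \left(-6\right) 75 = -450$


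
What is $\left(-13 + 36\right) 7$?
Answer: $161$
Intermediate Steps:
$\left(-13 + 36\right) 7 = 23 \cdot 7 = 161$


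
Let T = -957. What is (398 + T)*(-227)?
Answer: 126893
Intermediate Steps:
(398 + T)*(-227) = (398 - 957)*(-227) = -559*(-227) = 126893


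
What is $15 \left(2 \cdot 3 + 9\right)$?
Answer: $225$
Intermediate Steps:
$15 \left(2 \cdot 3 + 9\right) = 15 \left(6 + 9\right) = 15 \cdot 15 = 225$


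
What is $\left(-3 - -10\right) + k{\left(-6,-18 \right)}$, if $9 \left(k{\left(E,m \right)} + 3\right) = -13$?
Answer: $\frac{23}{9} \approx 2.5556$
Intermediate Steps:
$k{\left(E,m \right)} = - \frac{40}{9}$ ($k{\left(E,m \right)} = -3 + \frac{1}{9} \left(-13\right) = -3 - \frac{13}{9} = - \frac{40}{9}$)
$\left(-3 - -10\right) + k{\left(-6,-18 \right)} = \left(-3 - -10\right) - \frac{40}{9} = \left(-3 + 10\right) - \frac{40}{9} = 7 - \frac{40}{9} = \frac{23}{9}$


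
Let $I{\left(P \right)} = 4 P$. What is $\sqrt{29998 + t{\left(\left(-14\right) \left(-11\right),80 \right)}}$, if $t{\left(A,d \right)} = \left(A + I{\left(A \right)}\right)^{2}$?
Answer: $\sqrt{622898} \approx 789.24$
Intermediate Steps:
$t{\left(A,d \right)} = 25 A^{2}$ ($t{\left(A,d \right)} = \left(A + 4 A\right)^{2} = \left(5 A\right)^{2} = 25 A^{2}$)
$\sqrt{29998 + t{\left(\left(-14\right) \left(-11\right),80 \right)}} = \sqrt{29998 + 25 \left(\left(-14\right) \left(-11\right)\right)^{2}} = \sqrt{29998 + 25 \cdot 154^{2}} = \sqrt{29998 + 25 \cdot 23716} = \sqrt{29998 + 592900} = \sqrt{622898}$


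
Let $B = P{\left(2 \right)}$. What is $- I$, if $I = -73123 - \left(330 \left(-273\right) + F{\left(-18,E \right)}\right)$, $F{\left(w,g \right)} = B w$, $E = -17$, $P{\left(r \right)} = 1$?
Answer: $-16985$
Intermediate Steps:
$B = 1$
$F{\left(w,g \right)} = w$ ($F{\left(w,g \right)} = 1 w = w$)
$I = 16985$ ($I = -73123 - \left(330 \left(-273\right) - 18\right) = -73123 - \left(-90090 - 18\right) = -73123 - -90108 = -73123 + 90108 = 16985$)
$- I = \left(-1\right) 16985 = -16985$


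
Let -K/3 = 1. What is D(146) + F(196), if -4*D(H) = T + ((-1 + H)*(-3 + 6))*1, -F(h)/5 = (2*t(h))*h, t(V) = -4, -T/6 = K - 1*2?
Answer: 30895/4 ≈ 7723.8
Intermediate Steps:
K = -3 (K = -3*1 = -3)
T = 30 (T = -6*(-3 - 1*2) = -6*(-3 - 2) = -6*(-5) = 30)
F(h) = 40*h (F(h) = -5*2*(-4)*h = -(-40)*h = 40*h)
D(H) = -27/4 - 3*H/4 (D(H) = -(30 + ((-1 + H)*(-3 + 6))*1)/4 = -(30 + ((-1 + H)*3)*1)/4 = -(30 + (-3 + 3*H)*1)/4 = -(30 + (-3 + 3*H))/4 = -(27 + 3*H)/4 = -27/4 - 3*H/4)
D(146) + F(196) = (-27/4 - ¾*146) + 40*196 = (-27/4 - 219/2) + 7840 = -465/4 + 7840 = 30895/4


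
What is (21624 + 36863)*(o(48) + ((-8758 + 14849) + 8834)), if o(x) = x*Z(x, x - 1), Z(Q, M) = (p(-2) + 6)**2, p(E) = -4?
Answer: 884147979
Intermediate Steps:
Z(Q, M) = 4 (Z(Q, M) = (-4 + 6)**2 = 2**2 = 4)
o(x) = 4*x (o(x) = x*4 = 4*x)
(21624 + 36863)*(o(48) + ((-8758 + 14849) + 8834)) = (21624 + 36863)*(4*48 + ((-8758 + 14849) + 8834)) = 58487*(192 + (6091 + 8834)) = 58487*(192 + 14925) = 58487*15117 = 884147979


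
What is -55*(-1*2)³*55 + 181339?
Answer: 205539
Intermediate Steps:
-55*(-1*2)³*55 + 181339 = -55*(-2)³*55 + 181339 = -55*(-8)*55 + 181339 = 440*55 + 181339 = 24200 + 181339 = 205539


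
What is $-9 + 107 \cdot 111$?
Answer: $11868$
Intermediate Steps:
$-9 + 107 \cdot 111 = -9 + 11877 = 11868$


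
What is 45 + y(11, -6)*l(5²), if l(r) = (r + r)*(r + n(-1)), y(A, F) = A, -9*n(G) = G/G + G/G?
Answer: 123055/9 ≈ 13673.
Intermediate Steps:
n(G) = -2/9 (n(G) = -(G/G + G/G)/9 = -(1 + 1)/9 = -⅑*2 = -2/9)
l(r) = 2*r*(-2/9 + r) (l(r) = (r + r)*(r - 2/9) = (2*r)*(-2/9 + r) = 2*r*(-2/9 + r))
45 + y(11, -6)*l(5²) = 45 + 11*((2/9)*5²*(-2 + 9*5²)) = 45 + 11*((2/9)*25*(-2 + 9*25)) = 45 + 11*((2/9)*25*(-2 + 225)) = 45 + 11*((2/9)*25*223) = 45 + 11*(11150/9) = 45 + 122650/9 = 123055/9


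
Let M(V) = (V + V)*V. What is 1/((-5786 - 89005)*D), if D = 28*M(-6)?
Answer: -1/191098656 ≈ -5.2329e-9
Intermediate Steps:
M(V) = 2*V² (M(V) = (2*V)*V = 2*V²)
D = 2016 (D = 28*(2*(-6)²) = 28*(2*36) = 28*72 = 2016)
1/((-5786 - 89005)*D) = 1/(-5786 - 89005*2016) = (1/2016)/(-94791) = -1/94791*1/2016 = -1/191098656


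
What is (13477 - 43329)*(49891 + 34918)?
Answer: -2531718268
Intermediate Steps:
(13477 - 43329)*(49891 + 34918) = -29852*84809 = -2531718268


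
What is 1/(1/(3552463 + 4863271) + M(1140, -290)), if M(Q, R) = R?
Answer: -8415734/2440562859 ≈ -0.0034483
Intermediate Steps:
1/(1/(3552463 + 4863271) + M(1140, -290)) = 1/(1/(3552463 + 4863271) - 290) = 1/(1/8415734 - 290) = 1/(-2440562859/8415734) = -8415734/2440562859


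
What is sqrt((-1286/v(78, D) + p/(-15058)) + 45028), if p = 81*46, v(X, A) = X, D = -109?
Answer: 4*sqrt(242552104916199)/293631 ≈ 212.16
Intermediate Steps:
p = 3726
sqrt((-1286/v(78, D) + p/(-15058)) + 45028) = sqrt((-1286/78 + 3726/(-15058)) + 45028) = sqrt((-1286*1/78 + 3726*(-1/15058)) + 45028) = sqrt((-643/39 - 1863/7529) + 45028) = sqrt(-4913804/293631 + 45028) = sqrt(13216702864/293631) = 4*sqrt(242552104916199)/293631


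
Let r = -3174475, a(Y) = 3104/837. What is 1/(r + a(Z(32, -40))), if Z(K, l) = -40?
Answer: -837/2657032471 ≈ -3.1501e-7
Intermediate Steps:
a(Y) = 3104/837 (a(Y) = 3104*(1/837) = 3104/837)
1/(r + a(Z(32, -40))) = 1/(-3174475 + 3104/837) = 1/(-2657032471/837) = -837/2657032471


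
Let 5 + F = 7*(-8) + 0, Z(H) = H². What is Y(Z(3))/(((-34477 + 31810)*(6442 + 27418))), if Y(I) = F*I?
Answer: 183/30101540 ≈ 6.0794e-6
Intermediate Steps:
F = -61 (F = -5 + (7*(-8) + 0) = -5 + (-56 + 0) = -5 - 56 = -61)
Y(I) = -61*I
Y(Z(3))/(((-34477 + 31810)*(6442 + 27418))) = (-61*3²)/(((-34477 + 31810)*(6442 + 27418))) = (-61*9)/((-2667*33860)) = -549/(-90304620) = -549*(-1/90304620) = 183/30101540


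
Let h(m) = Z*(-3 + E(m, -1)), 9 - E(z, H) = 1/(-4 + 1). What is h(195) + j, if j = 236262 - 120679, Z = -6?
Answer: 115545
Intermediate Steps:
E(z, H) = 28/3 (E(z, H) = 9 - 1/(-4 + 1) = 9 - 1/(-3) = 9 - 1*(-1/3) = 9 + 1/3 = 28/3)
h(m) = -38 (h(m) = -6*(-3 + 28/3) = -6*19/3 = -38)
j = 115583
h(195) + j = -38 + 115583 = 115545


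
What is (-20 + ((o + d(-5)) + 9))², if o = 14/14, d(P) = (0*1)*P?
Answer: 100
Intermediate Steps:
d(P) = 0 (d(P) = 0*P = 0)
o = 1 (o = 14*(1/14) = 1)
(-20 + ((o + d(-5)) + 9))² = (-20 + ((1 + 0) + 9))² = (-20 + (1 + 9))² = (-20 + 10)² = (-10)² = 100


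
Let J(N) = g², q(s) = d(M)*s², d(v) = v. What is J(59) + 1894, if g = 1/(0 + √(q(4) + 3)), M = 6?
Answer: 187507/99 ≈ 1894.0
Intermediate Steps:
q(s) = 6*s²
g = √11/33 (g = 1/(0 + √(6*4² + 3)) = 1/(0 + √(6*16 + 3)) = 1/(0 + √(96 + 3)) = 1/(0 + √99) = 1/(0 + 3*√11) = 1/(3*√11) = √11/33 ≈ 0.10050)
J(N) = 1/99 (J(N) = (√11/33)² = 1/99)
J(59) + 1894 = 1/99 + 1894 = 187507/99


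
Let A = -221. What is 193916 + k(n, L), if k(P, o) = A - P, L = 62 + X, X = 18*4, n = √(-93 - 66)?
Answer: 193695 - I*√159 ≈ 1.937e+5 - 12.61*I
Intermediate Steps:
n = I*√159 (n = √(-159) = I*√159 ≈ 12.61*I)
X = 72
L = 134 (L = 62 + 72 = 134)
k(P, o) = -221 - P
193916 + k(n, L) = 193916 + (-221 - I*√159) = 193695 - I*√159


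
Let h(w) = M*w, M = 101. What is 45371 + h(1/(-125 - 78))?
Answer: 9210212/203 ≈ 45371.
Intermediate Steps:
h(w) = 101*w
45371 + h(1/(-125 - 78)) = 45371 + 101/(-125 - 78) = 45371 + 101/(-203) = 45371 + 101*(-1/203) = 45371 - 101/203 = 9210212/203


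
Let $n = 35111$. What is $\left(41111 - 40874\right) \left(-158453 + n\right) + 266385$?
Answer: $-28965669$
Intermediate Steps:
$\left(41111 - 40874\right) \left(-158453 + n\right) + 266385 = \left(41111 - 40874\right) \left(-158453 + 35111\right) + 266385 = 237 \left(-123342\right) + 266385 = -29232054 + 266385 = -28965669$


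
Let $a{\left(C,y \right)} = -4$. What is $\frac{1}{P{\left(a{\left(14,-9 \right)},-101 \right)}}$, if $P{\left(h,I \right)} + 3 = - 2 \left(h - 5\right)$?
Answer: $\frac{1}{15} \approx 0.066667$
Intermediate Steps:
$P{\left(h,I \right)} = 7 - 2 h$ ($P{\left(h,I \right)} = -3 - 2 \left(h - 5\right) = -3 - 2 \left(-5 + h\right) = -3 - \left(-10 + 2 h\right) = 7 - 2 h$)
$\frac{1}{P{\left(a{\left(14,-9 \right)},-101 \right)}} = \frac{1}{7 - -8} = \frac{1}{7 + 8} = \frac{1}{15}$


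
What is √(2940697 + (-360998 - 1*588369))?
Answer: √1991330 ≈ 1411.1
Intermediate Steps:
√(2940697 + (-360998 - 1*588369)) = √(2940697 + (-360998 - 588369)) = √(2940697 - 949367) = √1991330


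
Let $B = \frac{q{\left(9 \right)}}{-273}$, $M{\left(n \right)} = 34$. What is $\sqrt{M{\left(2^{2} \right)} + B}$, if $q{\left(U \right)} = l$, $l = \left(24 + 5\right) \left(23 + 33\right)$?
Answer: $\frac{\sqrt{42666}}{39} \approx 5.2963$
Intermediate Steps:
$l = 1624$ ($l = 29 \cdot 56 = 1624$)
$q{\left(U \right)} = 1624$
$B = - \frac{232}{39}$ ($B = \frac{1624}{-273} = 1624 \left(- \frac{1}{273}\right) = - \frac{232}{39} \approx -5.9487$)
$\sqrt{M{\left(2^{2} \right)} + B} = \sqrt{34 - \frac{232}{39}} = \sqrt{\frac{1094}{39}} = \frac{\sqrt{42666}}{39}$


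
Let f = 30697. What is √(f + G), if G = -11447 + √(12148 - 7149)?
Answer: √(19250 + √4999) ≈ 139.00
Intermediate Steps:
G = -11447 + √4999 ≈ -11376.
√(f + G) = √(30697 + (-11447 + √4999)) = √(19250 + √4999)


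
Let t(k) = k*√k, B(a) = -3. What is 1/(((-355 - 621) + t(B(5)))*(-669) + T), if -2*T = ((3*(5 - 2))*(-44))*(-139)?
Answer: -I/(-625422*I + 2007*√3) ≈ 1.5989e-6 - 8.8869e-9*I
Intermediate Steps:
t(k) = k^(3/2)
T = -27522 (T = -(3*(5 - 2))*(-44)*(-139)/2 = -(3*3)*(-44)*(-139)/2 = -9*(-44)*(-139)/2 = -(-198)*(-139) = -½*55044 = -27522)
1/(((-355 - 621) + t(B(5)))*(-669) + T) = 1/(((-355 - 621) + (-3)^(3/2))*(-669) - 27522) = 1/((-976 - 3*I*√3)*(-669) - 27522) = 1/((652944 + 2007*I*√3) - 27522) = 1/(625422 + 2007*I*√3)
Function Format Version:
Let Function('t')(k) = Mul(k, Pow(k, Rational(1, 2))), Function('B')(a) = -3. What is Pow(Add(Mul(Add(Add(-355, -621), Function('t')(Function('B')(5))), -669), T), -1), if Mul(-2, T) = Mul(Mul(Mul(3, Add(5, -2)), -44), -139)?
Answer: Mul(-1, I, Pow(Add(Mul(-625422, I), Mul(2007, Pow(3, Rational(1, 2)))), -1)) ≈ Add(1.5989e-6, Mul(-8.8869e-9, I))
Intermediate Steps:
Function('t')(k) = Pow(k, Rational(3, 2))
T = -27522 (T = Mul(Rational(-1, 2), Mul(Mul(Mul(3, Add(5, -2)), -44), -139)) = Mul(Rational(-1, 2), Mul(Mul(Mul(3, 3), -44), -139)) = Mul(Rational(-1, 2), Mul(Mul(9, -44), -139)) = Mul(Rational(-1, 2), Mul(-396, -139)) = Mul(Rational(-1, 2), 55044) = -27522)
Pow(Add(Mul(Add(Add(-355, -621), Function('t')(Function('B')(5))), -669), T), -1) = Pow(Add(Mul(Add(Add(-355, -621), Pow(-3, Rational(3, 2))), -669), -27522), -1) = Pow(Add(Mul(Add(-976, Mul(-3, I, Pow(3, Rational(1, 2)))), -669), -27522), -1) = Pow(Add(Add(652944, Mul(2007, I, Pow(3, Rational(1, 2)))), -27522), -1) = Pow(Add(625422, Mul(2007, I, Pow(3, Rational(1, 2)))), -1)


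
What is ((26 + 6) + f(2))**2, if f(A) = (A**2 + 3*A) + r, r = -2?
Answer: 1600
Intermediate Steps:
f(A) = -2 + A**2 + 3*A (f(A) = (A**2 + 3*A) - 2 = -2 + A**2 + 3*A)
((26 + 6) + f(2))**2 = ((26 + 6) + (-2 + 2**2 + 3*2))**2 = (32 + (-2 + 4 + 6))**2 = (32 + 8)**2 = 40**2 = 1600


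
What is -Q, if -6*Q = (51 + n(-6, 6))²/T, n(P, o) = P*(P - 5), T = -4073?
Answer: -4563/8146 ≈ -0.56015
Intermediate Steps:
n(P, o) = P*(-5 + P)
Q = 4563/8146 (Q = -(51 - 6*(-5 - 6))²/(6*(-4073)) = -(51 - 6*(-11))²*(-1)/(6*4073) = -(51 + 66)²*(-1)/(6*4073) = -117²*(-1)/(6*4073) = -4563*(-1)/(2*4073) = -⅙*(-13689/4073) = 4563/8146 ≈ 0.56015)
-Q = -1*4563/8146 = -4563/8146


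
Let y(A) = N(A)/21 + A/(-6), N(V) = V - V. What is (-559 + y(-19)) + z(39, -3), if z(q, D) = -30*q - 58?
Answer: -10703/6 ≈ -1783.8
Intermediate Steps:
N(V) = 0
z(q, D) = -58 - 30*q
y(A) = -A/6 (y(A) = 0/21 + A/(-6) = 0*(1/21) + A*(-⅙) = 0 - A/6 = -A/6)
(-559 + y(-19)) + z(39, -3) = (-559 - ⅙*(-19)) + (-58 - 30*39) = (-559 + 19/6) + (-58 - 1170) = -3335/6 - 1228 = -10703/6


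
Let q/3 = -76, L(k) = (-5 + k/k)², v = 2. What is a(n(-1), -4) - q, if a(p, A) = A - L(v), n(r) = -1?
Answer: 208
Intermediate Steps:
L(k) = 16 (L(k) = (-5 + 1)² = (-4)² = 16)
q = -228 (q = 3*(-76) = -228)
a(p, A) = -16 + A (a(p, A) = A - 1*16 = A - 16 = -16 + A)
a(n(-1), -4) - q = (-16 - 4) - 1*(-228) = -20 + 228 = 208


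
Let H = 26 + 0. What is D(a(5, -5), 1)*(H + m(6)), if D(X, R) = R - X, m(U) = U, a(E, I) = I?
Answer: 192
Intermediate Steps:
H = 26
D(a(5, -5), 1)*(H + m(6)) = (1 - 1*(-5))*(26 + 6) = (1 + 5)*32 = 6*32 = 192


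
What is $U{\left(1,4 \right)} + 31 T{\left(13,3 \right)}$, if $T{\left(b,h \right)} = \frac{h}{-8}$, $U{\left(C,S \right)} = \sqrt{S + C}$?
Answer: $- \frac{93}{8} + \sqrt{5} \approx -9.3889$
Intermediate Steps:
$U{\left(C,S \right)} = \sqrt{C + S}$
$T{\left(b,h \right)} = - \frac{h}{8}$ ($T{\left(b,h \right)} = h \left(- \frac{1}{8}\right) = - \frac{h}{8}$)
$U{\left(1,4 \right)} + 31 T{\left(13,3 \right)} = \sqrt{1 + 4} + 31 \left(\left(- \frac{1}{8}\right) 3\right) = \sqrt{5} + 31 \left(- \frac{3}{8}\right) = \sqrt{5} - \frac{93}{8} = - \frac{93}{8} + \sqrt{5}$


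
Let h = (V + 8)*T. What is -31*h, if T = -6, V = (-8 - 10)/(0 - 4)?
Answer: 2325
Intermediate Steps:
V = 9/2 (V = -18/(-4) = -18*(-¼) = 9/2 ≈ 4.5000)
h = -75 (h = (9/2 + 8)*(-6) = (25/2)*(-6) = -75)
-31*h = -31*(-75) = 2325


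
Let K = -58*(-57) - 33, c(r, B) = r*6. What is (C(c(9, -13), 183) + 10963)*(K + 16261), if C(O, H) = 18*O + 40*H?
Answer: 376127170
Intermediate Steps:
c(r, B) = 6*r
K = 3273 (K = 3306 - 33 = 3273)
(C(c(9, -13), 183) + 10963)*(K + 16261) = ((18*(6*9) + 40*183) + 10963)*(3273 + 16261) = ((18*54 + 7320) + 10963)*19534 = ((972 + 7320) + 10963)*19534 = (8292 + 10963)*19534 = 19255*19534 = 376127170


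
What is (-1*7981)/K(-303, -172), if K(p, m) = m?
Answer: 7981/172 ≈ 46.401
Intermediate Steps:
(-1*7981)/K(-303, -172) = -1*7981/(-172) = -7981*(-1/172) = 7981/172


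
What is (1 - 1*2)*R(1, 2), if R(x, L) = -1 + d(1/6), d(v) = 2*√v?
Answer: 1 - √6/3 ≈ 0.18350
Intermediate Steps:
R(x, L) = -1 + √6/3 (R(x, L) = -1 + 2*√(1/6) = -1 + 2*√(⅙) = -1 + 2*(√6/6) = -1 + √6/3)
(1 - 1*2)*R(1, 2) = (1 - 1*2)*(-1 + √6/3) = (1 - 2)*(-1 + √6/3) = -(-1 + √6/3) = 1 - √6/3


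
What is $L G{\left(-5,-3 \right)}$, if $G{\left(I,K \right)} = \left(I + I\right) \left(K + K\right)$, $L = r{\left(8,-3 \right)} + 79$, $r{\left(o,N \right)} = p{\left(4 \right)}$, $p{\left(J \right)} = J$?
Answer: $4980$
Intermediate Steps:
$r{\left(o,N \right)} = 4$
$L = 83$ ($L = 4 + 79 = 83$)
$G{\left(I,K \right)} = 4 I K$ ($G{\left(I,K \right)} = 2 I 2 K = 4 I K$)
$L G{\left(-5,-3 \right)} = 83 \cdot 4 \left(-5\right) \left(-3\right) = 83 \cdot 60 = 4980$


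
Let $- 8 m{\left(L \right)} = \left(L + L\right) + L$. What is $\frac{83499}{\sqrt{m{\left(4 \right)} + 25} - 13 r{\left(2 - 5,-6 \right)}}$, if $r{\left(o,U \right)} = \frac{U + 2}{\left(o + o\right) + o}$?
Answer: $- \frac{78155064}{1601} - \frac{6763419 \sqrt{94}}{1601} \approx -89774.0$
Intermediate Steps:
$m{\left(L \right)} = - \frac{3 L}{8}$ ($m{\left(L \right)} = - \frac{\left(L + L\right) + L}{8} = - \frac{2 L + L}{8} = - \frac{3 L}{8}$)
$r{\left(o,U \right)} = \frac{2 + U}{3 o}$ ($r{\left(o,U \right)} = \frac{2 + U}{2 o + o} = \frac{2 + U}{3 o}$)
$\frac{83499}{\sqrt{m{\left(4 \right)} + 25} - 13 r{\left(2 - 5,-6 \right)}} = \frac{83499}{\sqrt{\left(- \frac{3}{8}\right) 4 + 25} - 13 \frac{2 - 6}{3 \left(2 - 5\right)}} = \frac{83499}{\sqrt{- \frac{3}{2} + 25} - 13 \cdot \frac{1}{3} \frac{1}{2 - 5} \left(-4\right)} = \frac{83499}{\sqrt{\frac{47}{2}} - 13 \cdot \frac{1}{3} \frac{1}{-3} \left(-4\right)} = \frac{83499}{\frac{\sqrt{94}}{2} - 13 \cdot \frac{1}{3} \left(- \frac{1}{3}\right) \left(-4\right)} = \frac{83499}{\frac{\sqrt{94}}{2} - \frac{52}{9}} = \frac{83499}{- \frac{52}{9} + \frac{\sqrt{94}}{2}}$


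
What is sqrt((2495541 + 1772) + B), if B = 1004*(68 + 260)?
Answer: 5*sqrt(113065) ≈ 1681.3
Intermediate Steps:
B = 329312 (B = 1004*328 = 329312)
sqrt((2495541 + 1772) + B) = sqrt((2495541 + 1772) + 329312) = sqrt(2497313 + 329312) = sqrt(2826625) = 5*sqrt(113065)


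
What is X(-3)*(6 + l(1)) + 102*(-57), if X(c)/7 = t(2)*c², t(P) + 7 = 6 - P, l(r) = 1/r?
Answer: -7137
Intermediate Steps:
t(P) = -1 - P (t(P) = -7 + (6 - P) = -1 - P)
X(c) = -21*c² (X(c) = 7*((-1 - 1*2)*c²) = 7*((-1 - 2)*c²) = 7*(-3*c²) = -21*c²)
X(-3)*(6 + l(1)) + 102*(-57) = (-21*(-3)²)*(6 + 1/1) + 102*(-57) = (-21*9)*(6 + 1) - 5814 = -189*7 - 5814 = -1323 - 5814 = -7137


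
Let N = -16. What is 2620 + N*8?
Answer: 2492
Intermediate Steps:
2620 + N*8 = 2620 - 16*8 = 2620 - 128 = 2492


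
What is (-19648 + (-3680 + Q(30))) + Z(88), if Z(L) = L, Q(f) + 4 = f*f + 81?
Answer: -22263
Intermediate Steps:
Q(f) = 77 + f**2 (Q(f) = -4 + (f*f + 81) = -4 + (f**2 + 81) = -4 + (81 + f**2) = 77 + f**2)
(-19648 + (-3680 + Q(30))) + Z(88) = (-19648 + (-3680 + (77 + 30**2))) + 88 = (-19648 + (-3680 + (77 + 900))) + 88 = (-19648 + (-3680 + 977)) + 88 = (-19648 - 2703) + 88 = -22351 + 88 = -22263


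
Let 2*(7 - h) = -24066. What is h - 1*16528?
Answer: -4488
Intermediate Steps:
h = 12040 (h = 7 - ½*(-24066) = 7 + 12033 = 12040)
h - 1*16528 = 12040 - 1*16528 = 12040 - 16528 = -4488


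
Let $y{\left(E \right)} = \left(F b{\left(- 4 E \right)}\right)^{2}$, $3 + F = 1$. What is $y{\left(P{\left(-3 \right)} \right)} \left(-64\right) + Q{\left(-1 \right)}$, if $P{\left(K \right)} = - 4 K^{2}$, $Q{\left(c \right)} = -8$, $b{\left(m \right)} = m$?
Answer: $-5308424$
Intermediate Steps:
$F = -2$ ($F = -3 + 1 = -2$)
$y{\left(E \right)} = 64 E^{2}$ ($y{\left(E \right)} = \left(- 2 \left(- 4 E\right)\right)^{2} = \left(8 E\right)^{2} = 64 E^{2}$)
$y{\left(P{\left(-3 \right)} \right)} \left(-64\right) + Q{\left(-1 \right)} = 64 \left(- 4 \left(-3\right)^{2}\right)^{2} \left(-64\right) - 8 = 64 \left(\left(-4\right) 9\right)^{2} \left(-64\right) - 8 = 64 \left(-36\right)^{2} \left(-64\right) - 8 = 64 \cdot 1296 \left(-64\right) - 8 = 82944 \left(-64\right) - 8 = -5308416 - 8 = -5308424$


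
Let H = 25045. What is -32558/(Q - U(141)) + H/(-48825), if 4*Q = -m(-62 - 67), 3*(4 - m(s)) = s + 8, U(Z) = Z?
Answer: 10427411/48825 ≈ 213.57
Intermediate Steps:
m(s) = 4/3 - s/3 (m(s) = 4 - (s + 8)/3 = 4 - (8 + s)/3 = 4 + (-8/3 - s/3) = 4/3 - s/3)
Q = -133/12 (Q = (-(4/3 - (-62 - 67)/3))/4 = (-(4/3 - ⅓*(-129)))/4 = (-(4/3 + 43))/4 = (-1*133/3)/4 = (¼)*(-133/3) = -133/12 ≈ -11.083)
-32558/(Q - U(141)) + H/(-48825) = -32558/(-133/12 - 1*141) + 25045/(-48825) = -32558/(-133/12 - 141) + 25045*(-1/48825) = -32558/(-1825/12) - 5009/9765 = -32558*(-12/1825) - 5009/9765 = 5352/25 - 5009/9765 = 10427411/48825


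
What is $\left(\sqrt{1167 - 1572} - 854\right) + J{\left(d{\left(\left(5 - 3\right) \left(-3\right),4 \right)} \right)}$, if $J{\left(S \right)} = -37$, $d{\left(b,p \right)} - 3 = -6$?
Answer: $-891 + 9 i \sqrt{5} \approx -891.0 + 20.125 i$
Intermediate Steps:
$d{\left(b,p \right)} = -3$ ($d{\left(b,p \right)} = 3 - 6 = -3$)
$\left(\sqrt{1167 - 1572} - 854\right) + J{\left(d{\left(\left(5 - 3\right) \left(-3\right),4 \right)} \right)} = \left(\sqrt{1167 - 1572} - 854\right) - 37 = \left(\sqrt{-405} - 854\right) - 37 = \left(9 i \sqrt{5} - 854\right) - 37 = \left(-854 + 9 i \sqrt{5}\right) - 37 = -891 + 9 i \sqrt{5}$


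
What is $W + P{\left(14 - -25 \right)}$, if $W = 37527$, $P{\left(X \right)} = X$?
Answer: $37566$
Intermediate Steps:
$W + P{\left(14 - -25 \right)} = 37527 + \left(14 - -25\right) = 37527 + \left(14 + 25\right) = 37527 + 39 = 37566$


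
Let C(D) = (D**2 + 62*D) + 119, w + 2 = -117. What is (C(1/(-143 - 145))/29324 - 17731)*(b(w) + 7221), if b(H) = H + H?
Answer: -301150340799932665/2432249856 ≈ -1.2382e+8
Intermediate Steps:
w = -119 (w = -2 - 117 = -119)
C(D) = 119 + D**2 + 62*D
b(H) = 2*H
(C(1/(-143 - 145))/29324 - 17731)*(b(w) + 7221) = ((119 + (1/(-143 - 145))**2 + 62/(-143 - 145))/29324 - 17731)*(2*(-119) + 7221) = ((119 + (1/(-288))**2 + 62/(-288))*(1/29324) - 17731)*(-238 + 7221) = ((119 + (-1/288)**2 + 62*(-1/288))*(1/29324) - 17731)*6983 = ((119 + 1/82944 - 31/144)*(1/29324) - 17731)*6983 = ((9852481/82944)*(1/29324) - 17731)*6983 = (9852481/2432249856 - 17731)*6983 = -43126212344255/2432249856*6983 = -301150340799932665/2432249856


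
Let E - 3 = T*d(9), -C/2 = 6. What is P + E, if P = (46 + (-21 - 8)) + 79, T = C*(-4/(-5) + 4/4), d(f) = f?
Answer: -477/5 ≈ -95.400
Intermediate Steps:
C = -12 (C = -2*6 = -12)
T = -108/5 (T = -12*(-4/(-5) + 4/4) = -12*(-4*(-⅕) + 4*(¼)) = -12*(⅘ + 1) = -12*9/5 = -108/5 ≈ -21.600)
E = -957/5 (E = 3 - 108/5*9 = 3 - 972/5 = -957/5 ≈ -191.40)
P = 96 (P = (46 - 29) + 79 = 17 + 79 = 96)
P + E = 96 - 957/5 = -477/5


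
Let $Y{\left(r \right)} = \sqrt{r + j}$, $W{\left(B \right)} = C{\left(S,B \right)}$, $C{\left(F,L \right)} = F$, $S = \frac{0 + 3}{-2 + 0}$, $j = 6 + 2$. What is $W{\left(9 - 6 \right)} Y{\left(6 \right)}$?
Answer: $- \frac{3 \sqrt{14}}{2} \approx -5.6125$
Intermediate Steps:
$j = 8$
$S = - \frac{3}{2}$ ($S = \frac{3}{-2} = 3 \left(- \frac{1}{2}\right) = - \frac{3}{2} \approx -1.5$)
$W{\left(B \right)} = - \frac{3}{2}$
$Y{\left(r \right)} = \sqrt{8 + r}$ ($Y{\left(r \right)} = \sqrt{r + 8} = \sqrt{8 + r}$)
$W{\left(9 - 6 \right)} Y{\left(6 \right)} = - \frac{3 \sqrt{8 + 6}}{2} = - \frac{3 \sqrt{14}}{2}$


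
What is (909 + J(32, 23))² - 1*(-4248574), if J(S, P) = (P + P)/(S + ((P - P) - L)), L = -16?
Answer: 2924120545/576 ≈ 5.0766e+6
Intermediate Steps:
J(S, P) = 2*P/(16 + S) (J(S, P) = (P + P)/(S + ((P - P) - 1*(-16))) = (2*P)/(S + (0 + 16)) = (2*P)/(S + 16) = (2*P)/(16 + S) = 2*P/(16 + S))
(909 + J(32, 23))² - 1*(-4248574) = (909 + 2*23/(16 + 32))² - 1*(-4248574) = (909 + 2*23/48)² + 4248574 = (909 + 2*23*(1/48))² + 4248574 = (909 + 23/24)² + 4248574 = (21839/24)² + 4248574 = 476941921/576 + 4248574 = 2924120545/576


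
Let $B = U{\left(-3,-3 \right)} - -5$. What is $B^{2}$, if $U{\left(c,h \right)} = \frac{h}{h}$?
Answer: $36$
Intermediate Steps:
$U{\left(c,h \right)} = 1$
$B = 6$ ($B = 1 - -5 = 1 + 5 = 6$)
$B^{2} = 6^{2} = 36$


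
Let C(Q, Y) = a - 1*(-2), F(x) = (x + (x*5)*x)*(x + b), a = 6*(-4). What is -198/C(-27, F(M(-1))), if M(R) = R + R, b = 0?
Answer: 9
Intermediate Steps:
M(R) = 2*R
a = -24
F(x) = x*(x + 5*x²) (F(x) = (x + (x*5)*x)*(x + 0) = (x + (5*x)*x)*x = (x + 5*x²)*x = x*(x + 5*x²))
C(Q, Y) = -22 (C(Q, Y) = -24 - 1*(-2) = -24 + 2 = -22)
-198/C(-27, F(M(-1))) = -198/(-22) = -198*(-1/22) = 9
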